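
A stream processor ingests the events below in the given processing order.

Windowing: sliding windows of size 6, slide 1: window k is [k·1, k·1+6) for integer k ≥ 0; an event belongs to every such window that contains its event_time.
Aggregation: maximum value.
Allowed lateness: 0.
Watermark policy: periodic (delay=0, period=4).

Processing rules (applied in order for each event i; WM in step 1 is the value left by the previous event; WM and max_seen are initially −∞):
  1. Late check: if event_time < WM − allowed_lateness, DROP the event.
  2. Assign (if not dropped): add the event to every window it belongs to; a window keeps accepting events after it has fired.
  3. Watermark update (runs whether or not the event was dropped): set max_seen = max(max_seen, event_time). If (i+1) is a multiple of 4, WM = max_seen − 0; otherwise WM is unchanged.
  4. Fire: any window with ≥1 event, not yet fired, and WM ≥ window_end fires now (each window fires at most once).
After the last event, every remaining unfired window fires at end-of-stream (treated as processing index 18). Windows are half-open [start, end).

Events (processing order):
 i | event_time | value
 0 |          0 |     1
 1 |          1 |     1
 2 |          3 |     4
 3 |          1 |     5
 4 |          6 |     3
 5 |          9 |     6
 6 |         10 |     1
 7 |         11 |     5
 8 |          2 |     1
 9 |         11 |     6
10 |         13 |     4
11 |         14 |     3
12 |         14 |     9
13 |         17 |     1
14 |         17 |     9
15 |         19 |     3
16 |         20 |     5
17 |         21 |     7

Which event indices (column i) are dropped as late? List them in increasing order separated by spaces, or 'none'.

8

i=0 t=0 v=1: → [0,6); WM=−∞
i=1 t=1 v=1: → [1,7),[0,6); WM=−∞
i=2 t=3 v=4: → [3,9),[2,8),[1,7),[0,6); WM=−∞
i=3 t=1 v=5: → [1,7),[0,6); WM=3
i=4 t=6 v=3: → [6,12),[5,11),[4,10),[3,9),[2,8),[1,7); WM=3
i=5 t=9 v=6: → [9,15),[8,14),[7,13),[6,12),[5,11),[4,10); WM=3
i=6 t=10 v=1: → [10,16),[9,15),[8,14),[7,13),[6,12),[5,11); WM=3
i=7 t=11 v=5: → [11,17),[10,16),[9,15),[8,14),[7,13),[6,12); WM=11; [0,6) fires=5 [1,7) fires=5 [2,8) fires=4 [3,9) fires=4 [4,10) fires=6 [5,11) fires=6
i=8 t=2 v=1: DROP (t<11-0); WM=11
i=9 t=11 v=6: → [11,17),[10,16),[9,15),[8,14),[7,13),[6,12); WM=11
i=10 t=13 v=4: → [13,19),[12,18),[11,17),[10,16),[9,15),[8,14); WM=11
i=11 t=14 v=3: → [14,20),[13,19),[12,18),[11,17),[10,16),[9,15); WM=14; [6,12) fires=6 [7,13) fires=6 [8,14) fires=6
i=12 t=14 v=9: → [14,20),[13,19),[12,18),[11,17),[10,16),[9,15); WM=14
i=13 t=17 v=1: → [17,23),[16,22),[15,21),[14,20),[13,19),[12,18); WM=14
i=14 t=17 v=9: → [17,23),[16,22),[15,21),[14,20),[13,19),[12,18); WM=14
i=15 t=19 v=3: → [19,25),[18,24),[17,23),[16,22),[15,21),[14,20); WM=19; [9,15) fires=9 [10,16) fires=9 [11,17) fires=9 [12,18) fires=9 [13,19) fires=9
i=16 t=20 v=5: → [20,26),[19,25),[18,24),[17,23),[16,22),[15,21); WM=19
i=17 t=21 v=7: → [21,27),[20,26),[19,25),[18,24),[17,23),[16,22); WM=19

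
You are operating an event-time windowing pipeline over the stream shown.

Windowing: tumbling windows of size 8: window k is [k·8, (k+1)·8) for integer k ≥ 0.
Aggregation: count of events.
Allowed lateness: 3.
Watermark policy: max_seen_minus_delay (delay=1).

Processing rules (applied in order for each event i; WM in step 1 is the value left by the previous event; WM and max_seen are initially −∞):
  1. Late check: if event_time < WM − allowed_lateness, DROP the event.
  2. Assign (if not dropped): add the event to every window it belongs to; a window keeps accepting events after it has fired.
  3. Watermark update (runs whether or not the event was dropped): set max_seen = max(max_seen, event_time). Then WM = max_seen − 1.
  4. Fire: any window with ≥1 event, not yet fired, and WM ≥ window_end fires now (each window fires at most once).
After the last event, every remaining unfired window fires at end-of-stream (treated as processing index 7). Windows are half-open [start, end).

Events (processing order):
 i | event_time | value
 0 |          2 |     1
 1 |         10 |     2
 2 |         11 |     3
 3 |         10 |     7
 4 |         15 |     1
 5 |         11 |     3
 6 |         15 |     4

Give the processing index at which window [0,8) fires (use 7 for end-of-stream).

i=0 t=2 v=1: → [0,8); WM=1
i=1 t=10 v=2: → [8,16); WM=9; [0,8) fires=1
i=2 t=11 v=3: → [8,16); WM=10
i=3 t=10 v=7: → [8,16); WM=10
i=4 t=15 v=1: → [8,16); WM=14
i=5 t=11 v=3: → [8,16); WM=14
i=6 t=15 v=4: → [8,16); WM=14

1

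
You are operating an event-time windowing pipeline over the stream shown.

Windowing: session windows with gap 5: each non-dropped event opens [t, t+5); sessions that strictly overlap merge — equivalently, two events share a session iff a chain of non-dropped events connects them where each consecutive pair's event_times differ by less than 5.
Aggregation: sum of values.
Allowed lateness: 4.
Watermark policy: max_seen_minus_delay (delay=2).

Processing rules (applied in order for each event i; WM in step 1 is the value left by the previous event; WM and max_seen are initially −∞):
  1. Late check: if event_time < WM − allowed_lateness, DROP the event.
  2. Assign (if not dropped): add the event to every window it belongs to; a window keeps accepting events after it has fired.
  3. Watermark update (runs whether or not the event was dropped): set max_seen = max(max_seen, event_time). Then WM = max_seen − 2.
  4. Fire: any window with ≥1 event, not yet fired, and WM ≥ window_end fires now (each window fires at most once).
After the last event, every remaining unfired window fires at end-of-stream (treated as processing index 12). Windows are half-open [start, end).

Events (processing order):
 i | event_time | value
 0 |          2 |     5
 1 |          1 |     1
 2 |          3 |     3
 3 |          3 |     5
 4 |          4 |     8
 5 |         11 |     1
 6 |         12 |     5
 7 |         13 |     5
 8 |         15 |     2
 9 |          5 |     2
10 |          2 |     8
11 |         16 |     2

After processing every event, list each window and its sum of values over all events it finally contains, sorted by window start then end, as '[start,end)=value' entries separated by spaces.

[1,9)=22 [11,21)=15

i=0 t=2 v=5: → [2,7); WM=0
i=1 t=1 v=1: → [1,7); WM=0
i=2 t=3 v=3: → [1,8); WM=1
i=3 t=3 v=5: → [1,8); WM=1
i=4 t=4 v=8: → [1,9); WM=2
i=5 t=11 v=1: → [11,16); WM=9
i=6 t=12 v=5: → [11,17); WM=10
i=7 t=13 v=5: → [11,18); WM=11
i=8 t=15 v=2: → [11,20); WM=13
i=9 t=5 v=2: DROP (t<13-4); WM=13
i=10 t=2 v=8: DROP (t<13-4); WM=13
i=11 t=16 v=2: → [11,21); WM=14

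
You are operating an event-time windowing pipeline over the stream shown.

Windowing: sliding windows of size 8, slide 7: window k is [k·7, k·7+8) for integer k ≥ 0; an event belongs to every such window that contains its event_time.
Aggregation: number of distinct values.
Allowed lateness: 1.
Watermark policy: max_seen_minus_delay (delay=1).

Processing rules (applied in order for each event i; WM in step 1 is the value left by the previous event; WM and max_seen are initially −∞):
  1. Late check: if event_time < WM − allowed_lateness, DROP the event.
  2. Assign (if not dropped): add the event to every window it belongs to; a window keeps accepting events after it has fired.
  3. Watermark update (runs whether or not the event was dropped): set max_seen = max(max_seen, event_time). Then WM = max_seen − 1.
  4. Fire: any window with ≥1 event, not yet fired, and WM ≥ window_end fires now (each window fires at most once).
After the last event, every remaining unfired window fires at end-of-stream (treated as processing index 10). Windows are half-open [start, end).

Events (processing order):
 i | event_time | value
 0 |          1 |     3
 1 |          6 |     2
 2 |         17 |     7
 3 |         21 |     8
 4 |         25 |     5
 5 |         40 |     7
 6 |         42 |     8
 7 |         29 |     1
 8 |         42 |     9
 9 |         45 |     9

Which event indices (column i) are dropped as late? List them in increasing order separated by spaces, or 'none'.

i=0 t=1 v=3: → [0,8); WM=0
i=1 t=6 v=2: → [0,8); WM=5
i=2 t=17 v=7: → [14,22); WM=16; [0,8) fires=2
i=3 t=21 v=8: → [21,29),[14,22); WM=20
i=4 t=25 v=5: → [21,29); WM=24; [14,22) fires=2
i=5 t=40 v=7: → [35,43); WM=39; [21,29) fires=2
i=6 t=42 v=8: → [42,50),[35,43); WM=41
i=7 t=29 v=1: DROP (t<41-1); WM=41
i=8 t=42 v=9: → [42,50),[35,43); WM=41
i=9 t=45 v=9: → [42,50); WM=44; [35,43) fires=3

7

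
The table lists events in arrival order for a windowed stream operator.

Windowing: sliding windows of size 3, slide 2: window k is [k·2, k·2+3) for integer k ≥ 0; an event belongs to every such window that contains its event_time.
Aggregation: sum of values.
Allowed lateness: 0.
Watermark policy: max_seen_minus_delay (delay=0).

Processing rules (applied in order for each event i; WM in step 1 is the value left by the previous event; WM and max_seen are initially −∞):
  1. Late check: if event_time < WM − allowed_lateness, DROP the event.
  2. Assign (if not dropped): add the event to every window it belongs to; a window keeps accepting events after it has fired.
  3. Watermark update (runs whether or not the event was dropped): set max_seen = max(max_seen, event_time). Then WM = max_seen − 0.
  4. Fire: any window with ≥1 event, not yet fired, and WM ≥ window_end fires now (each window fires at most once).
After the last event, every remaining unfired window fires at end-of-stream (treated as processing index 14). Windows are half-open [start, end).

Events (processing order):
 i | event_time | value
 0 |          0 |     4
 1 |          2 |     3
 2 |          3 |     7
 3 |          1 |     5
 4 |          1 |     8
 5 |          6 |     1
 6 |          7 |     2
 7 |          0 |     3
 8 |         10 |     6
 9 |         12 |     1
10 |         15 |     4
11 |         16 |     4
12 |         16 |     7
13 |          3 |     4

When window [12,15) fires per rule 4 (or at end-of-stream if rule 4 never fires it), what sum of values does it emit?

i=0 t=0 v=4: → [0,3); WM=0
i=1 t=2 v=3: → [2,5),[0,3); WM=2
i=2 t=3 v=7: → [2,5); WM=3; [0,3) fires=7
i=3 t=1 v=5: DROP (t<3-0); WM=3
i=4 t=1 v=8: DROP (t<3-0); WM=3
i=5 t=6 v=1: → [6,9),[4,7); WM=6; [2,5) fires=10
i=6 t=7 v=2: → [6,9); WM=7; [4,7) fires=1
i=7 t=0 v=3: DROP (t<7-0); WM=7
i=8 t=10 v=6: → [10,13),[8,11); WM=10; [6,9) fires=3
i=9 t=12 v=1: → [12,15),[10,13); WM=12; [8,11) fires=6
i=10 t=15 v=4: → [14,17); WM=15; [10,13) fires=7 [12,15) fires=1
i=11 t=16 v=4: → [16,19),[14,17); WM=16
i=12 t=16 v=7: → [16,19),[14,17); WM=16
i=13 t=3 v=4: DROP (t<16-0); WM=16

1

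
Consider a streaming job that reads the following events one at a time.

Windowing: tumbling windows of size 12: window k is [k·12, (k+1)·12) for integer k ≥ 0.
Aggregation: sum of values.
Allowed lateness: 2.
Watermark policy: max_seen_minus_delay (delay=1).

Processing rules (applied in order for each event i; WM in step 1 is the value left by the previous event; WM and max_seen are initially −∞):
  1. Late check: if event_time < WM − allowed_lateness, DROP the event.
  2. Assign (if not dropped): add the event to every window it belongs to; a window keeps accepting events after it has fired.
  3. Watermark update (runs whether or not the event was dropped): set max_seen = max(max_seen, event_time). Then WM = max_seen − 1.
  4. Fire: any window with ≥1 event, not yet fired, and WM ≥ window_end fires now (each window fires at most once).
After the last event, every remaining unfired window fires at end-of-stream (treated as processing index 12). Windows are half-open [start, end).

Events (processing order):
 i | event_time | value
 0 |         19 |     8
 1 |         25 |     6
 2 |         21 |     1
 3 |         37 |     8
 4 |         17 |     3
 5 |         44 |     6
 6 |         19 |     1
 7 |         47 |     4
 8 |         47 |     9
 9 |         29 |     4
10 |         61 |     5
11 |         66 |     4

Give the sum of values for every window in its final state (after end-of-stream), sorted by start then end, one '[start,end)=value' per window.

i=0 t=19 v=8: → [12,24); WM=18
i=1 t=25 v=6: → [24,36); WM=24; [12,24) fires=8
i=2 t=21 v=1: DROP (t<24-2); WM=24
i=3 t=37 v=8: → [36,48); WM=36; [24,36) fires=6
i=4 t=17 v=3: DROP (t<36-2); WM=36
i=5 t=44 v=6: → [36,48); WM=43
i=6 t=19 v=1: DROP (t<43-2); WM=43
i=7 t=47 v=4: → [36,48); WM=46
i=8 t=47 v=9: → [36,48); WM=46
i=9 t=29 v=4: DROP (t<46-2); WM=46
i=10 t=61 v=5: → [60,72); WM=60; [36,48) fires=27
i=11 t=66 v=4: → [60,72); WM=65

[12,24)=8 [24,36)=6 [36,48)=27 [60,72)=9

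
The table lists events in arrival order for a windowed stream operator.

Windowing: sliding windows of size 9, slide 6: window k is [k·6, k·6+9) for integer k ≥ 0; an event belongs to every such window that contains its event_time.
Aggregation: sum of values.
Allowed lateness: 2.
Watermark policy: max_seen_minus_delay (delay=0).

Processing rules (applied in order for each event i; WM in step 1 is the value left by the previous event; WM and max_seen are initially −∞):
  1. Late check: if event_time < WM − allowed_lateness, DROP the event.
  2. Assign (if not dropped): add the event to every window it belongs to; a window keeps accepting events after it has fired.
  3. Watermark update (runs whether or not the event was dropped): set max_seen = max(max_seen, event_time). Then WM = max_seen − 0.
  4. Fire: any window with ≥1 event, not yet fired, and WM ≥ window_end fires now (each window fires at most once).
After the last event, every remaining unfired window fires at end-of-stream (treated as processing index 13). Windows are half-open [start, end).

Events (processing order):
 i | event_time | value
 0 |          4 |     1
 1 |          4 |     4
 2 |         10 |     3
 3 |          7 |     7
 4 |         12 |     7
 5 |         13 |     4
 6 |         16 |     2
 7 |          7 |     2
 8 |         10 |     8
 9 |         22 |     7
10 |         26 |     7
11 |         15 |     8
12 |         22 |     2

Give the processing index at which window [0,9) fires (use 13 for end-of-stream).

i=0 t=4 v=1: → [0,9); WM=4
i=1 t=4 v=4: → [0,9); WM=4
i=2 t=10 v=3: → [6,15); WM=10; [0,9) fires=5
i=3 t=7 v=7: DROP (t<10-2); WM=10
i=4 t=12 v=7: → [12,21),[6,15); WM=12
i=5 t=13 v=4: → [12,21),[6,15); WM=13
i=6 t=16 v=2: → [12,21); WM=16; [6,15) fires=14
i=7 t=7 v=2: DROP (t<16-2); WM=16
i=8 t=10 v=8: DROP (t<16-2); WM=16
i=9 t=22 v=7: → [18,27); WM=22; [12,21) fires=13
i=10 t=26 v=7: → [24,33),[18,27); WM=26
i=11 t=15 v=8: DROP (t<26-2); WM=26
i=12 t=22 v=2: DROP (t<26-2); WM=26

2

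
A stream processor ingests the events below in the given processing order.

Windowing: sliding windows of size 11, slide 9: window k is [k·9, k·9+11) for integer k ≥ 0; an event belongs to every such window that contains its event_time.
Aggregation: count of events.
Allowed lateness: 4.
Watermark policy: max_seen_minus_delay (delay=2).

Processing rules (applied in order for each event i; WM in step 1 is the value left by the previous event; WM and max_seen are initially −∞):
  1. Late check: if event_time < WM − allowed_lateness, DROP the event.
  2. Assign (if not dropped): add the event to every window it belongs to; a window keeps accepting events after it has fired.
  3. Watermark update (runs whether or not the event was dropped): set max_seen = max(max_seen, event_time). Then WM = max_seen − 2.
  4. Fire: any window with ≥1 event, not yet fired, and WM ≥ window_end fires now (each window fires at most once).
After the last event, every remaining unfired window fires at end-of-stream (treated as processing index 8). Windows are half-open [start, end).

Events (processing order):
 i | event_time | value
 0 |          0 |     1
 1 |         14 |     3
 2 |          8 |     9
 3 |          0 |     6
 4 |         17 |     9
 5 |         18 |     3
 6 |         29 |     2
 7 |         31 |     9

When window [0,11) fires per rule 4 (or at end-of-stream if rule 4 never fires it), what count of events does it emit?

1

i=0 t=0 v=1: → [0,11); WM=-2
i=1 t=14 v=3: → [9,20); WM=12; [0,11) fires=1
i=2 t=8 v=9: → [0,11); WM=12
i=3 t=0 v=6: DROP (t<12-4); WM=12
i=4 t=17 v=9: → [9,20); WM=15
i=5 t=18 v=3: → [18,29),[9,20); WM=16
i=6 t=29 v=2: → [27,38); WM=27; [9,20) fires=3
i=7 t=31 v=9: → [27,38); WM=29; [18,29) fires=1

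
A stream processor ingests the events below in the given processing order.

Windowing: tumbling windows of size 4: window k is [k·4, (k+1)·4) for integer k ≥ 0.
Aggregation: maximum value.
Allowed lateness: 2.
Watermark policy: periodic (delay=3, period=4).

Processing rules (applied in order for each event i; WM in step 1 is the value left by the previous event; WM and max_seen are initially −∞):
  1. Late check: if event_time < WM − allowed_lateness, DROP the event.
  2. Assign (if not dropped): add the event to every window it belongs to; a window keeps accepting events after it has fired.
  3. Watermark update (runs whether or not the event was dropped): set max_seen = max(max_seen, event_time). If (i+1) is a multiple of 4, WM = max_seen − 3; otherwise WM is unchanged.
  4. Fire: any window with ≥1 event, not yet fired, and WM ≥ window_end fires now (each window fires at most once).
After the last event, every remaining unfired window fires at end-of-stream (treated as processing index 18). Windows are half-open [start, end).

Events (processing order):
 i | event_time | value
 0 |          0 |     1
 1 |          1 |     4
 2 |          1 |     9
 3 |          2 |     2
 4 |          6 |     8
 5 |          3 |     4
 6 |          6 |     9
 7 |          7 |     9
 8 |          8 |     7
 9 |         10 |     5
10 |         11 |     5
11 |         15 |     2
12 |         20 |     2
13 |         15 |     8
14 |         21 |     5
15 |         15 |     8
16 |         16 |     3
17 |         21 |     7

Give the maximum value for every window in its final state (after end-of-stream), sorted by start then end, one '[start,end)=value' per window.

[0,4)=9 [4,8)=9 [8,12)=7 [12,16)=8 [16,20)=3 [20,24)=7

i=0 t=0 v=1: → [0,4); WM=−∞
i=1 t=1 v=4: → [0,4); WM=−∞
i=2 t=1 v=9: → [0,4); WM=−∞
i=3 t=2 v=2: → [0,4); WM=-1
i=4 t=6 v=8: → [4,8); WM=-1
i=5 t=3 v=4: → [0,4); WM=-1
i=6 t=6 v=9: → [4,8); WM=-1
i=7 t=7 v=9: → [4,8); WM=4; [0,4) fires=9
i=8 t=8 v=7: → [8,12); WM=4
i=9 t=10 v=5: → [8,12); WM=4
i=10 t=11 v=5: → [8,12); WM=4
i=11 t=15 v=2: → [12,16); WM=12; [4,8) fires=9 [8,12) fires=7
i=12 t=20 v=2: → [20,24); WM=12
i=13 t=15 v=8: → [12,16); WM=12
i=14 t=21 v=5: → [20,24); WM=12
i=15 t=15 v=8: → [12,16); WM=18; [12,16) fires=8
i=16 t=16 v=3: → [16,20); WM=18
i=17 t=21 v=7: → [20,24); WM=18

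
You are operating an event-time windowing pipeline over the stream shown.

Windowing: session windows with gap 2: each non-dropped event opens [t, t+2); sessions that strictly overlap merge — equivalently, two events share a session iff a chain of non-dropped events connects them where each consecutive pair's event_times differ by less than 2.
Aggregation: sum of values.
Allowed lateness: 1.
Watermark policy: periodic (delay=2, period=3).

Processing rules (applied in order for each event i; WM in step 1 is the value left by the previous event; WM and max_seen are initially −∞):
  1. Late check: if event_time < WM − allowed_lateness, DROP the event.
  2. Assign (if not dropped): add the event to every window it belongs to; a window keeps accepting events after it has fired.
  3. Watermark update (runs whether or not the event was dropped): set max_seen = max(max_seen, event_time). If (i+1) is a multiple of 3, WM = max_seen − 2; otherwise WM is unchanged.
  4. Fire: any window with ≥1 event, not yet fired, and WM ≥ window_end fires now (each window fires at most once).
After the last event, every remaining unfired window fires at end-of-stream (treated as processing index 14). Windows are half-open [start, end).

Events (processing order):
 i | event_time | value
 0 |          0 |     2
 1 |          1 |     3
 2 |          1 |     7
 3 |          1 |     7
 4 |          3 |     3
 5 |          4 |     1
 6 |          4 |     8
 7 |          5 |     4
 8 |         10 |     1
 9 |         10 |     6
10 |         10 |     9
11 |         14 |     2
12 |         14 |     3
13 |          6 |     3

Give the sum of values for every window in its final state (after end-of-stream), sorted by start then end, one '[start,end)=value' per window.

[0,3)=19 [3,7)=16 [10,12)=16 [14,16)=5

i=0 t=0 v=2: → [0,2); WM=−∞
i=1 t=1 v=3: → [0,3); WM=−∞
i=2 t=1 v=7: → [0,3); WM=-1
i=3 t=1 v=7: → [0,3); WM=-1
i=4 t=3 v=3: → [3,5); WM=-1
i=5 t=4 v=1: → [3,6); WM=2
i=6 t=4 v=8: → [3,6); WM=2
i=7 t=5 v=4: → [3,7); WM=2
i=8 t=10 v=1: → [10,12); WM=8
i=9 t=10 v=6: → [10,12); WM=8
i=10 t=10 v=9: → [10,12); WM=8
i=11 t=14 v=2: → [14,16); WM=12
i=12 t=14 v=3: → [14,16); WM=12
i=13 t=6 v=3: DROP (t<12-1); WM=12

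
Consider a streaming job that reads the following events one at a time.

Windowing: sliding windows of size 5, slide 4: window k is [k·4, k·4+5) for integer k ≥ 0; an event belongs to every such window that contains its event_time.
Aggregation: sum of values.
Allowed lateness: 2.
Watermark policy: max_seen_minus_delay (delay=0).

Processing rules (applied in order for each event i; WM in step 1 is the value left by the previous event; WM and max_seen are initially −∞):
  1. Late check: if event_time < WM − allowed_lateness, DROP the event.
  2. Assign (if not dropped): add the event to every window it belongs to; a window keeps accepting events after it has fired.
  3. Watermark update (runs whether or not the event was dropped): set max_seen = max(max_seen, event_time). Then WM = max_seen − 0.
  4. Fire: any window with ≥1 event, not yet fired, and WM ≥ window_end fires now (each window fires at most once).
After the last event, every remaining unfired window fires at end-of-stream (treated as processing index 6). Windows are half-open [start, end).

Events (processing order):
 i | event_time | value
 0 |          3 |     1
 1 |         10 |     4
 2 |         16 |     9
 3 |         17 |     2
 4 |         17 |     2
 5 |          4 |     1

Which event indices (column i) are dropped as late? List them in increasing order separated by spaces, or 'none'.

5

i=0 t=3 v=1: → [0,5); WM=3
i=1 t=10 v=4: → [8,13); WM=10; [0,5) fires=1
i=2 t=16 v=9: → [16,21),[12,17); WM=16; [8,13) fires=4
i=3 t=17 v=2: → [16,21); WM=17; [12,17) fires=9
i=4 t=17 v=2: → [16,21); WM=17
i=5 t=4 v=1: DROP (t<17-2); WM=17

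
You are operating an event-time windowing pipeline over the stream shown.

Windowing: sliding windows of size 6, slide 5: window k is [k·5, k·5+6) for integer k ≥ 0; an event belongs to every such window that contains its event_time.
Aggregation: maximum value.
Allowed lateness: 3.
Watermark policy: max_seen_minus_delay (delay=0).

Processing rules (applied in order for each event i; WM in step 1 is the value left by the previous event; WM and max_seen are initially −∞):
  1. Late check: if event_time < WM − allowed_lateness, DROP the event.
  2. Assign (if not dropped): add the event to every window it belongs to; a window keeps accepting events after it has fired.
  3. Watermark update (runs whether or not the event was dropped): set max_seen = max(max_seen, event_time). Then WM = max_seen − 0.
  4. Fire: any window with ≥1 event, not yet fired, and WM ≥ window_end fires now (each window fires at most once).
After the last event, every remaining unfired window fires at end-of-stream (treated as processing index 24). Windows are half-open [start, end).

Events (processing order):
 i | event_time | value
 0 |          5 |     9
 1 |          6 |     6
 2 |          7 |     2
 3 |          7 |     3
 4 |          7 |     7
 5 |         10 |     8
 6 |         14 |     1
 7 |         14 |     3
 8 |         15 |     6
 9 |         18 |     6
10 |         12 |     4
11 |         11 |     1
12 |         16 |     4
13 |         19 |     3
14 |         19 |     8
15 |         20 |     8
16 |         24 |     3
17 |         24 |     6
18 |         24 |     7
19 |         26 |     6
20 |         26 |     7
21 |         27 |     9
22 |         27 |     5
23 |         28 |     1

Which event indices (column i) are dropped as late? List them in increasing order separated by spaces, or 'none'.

10 11

i=0 t=5 v=9: → [5,11),[0,6); WM=5
i=1 t=6 v=6: → [5,11); WM=6; [0,6) fires=9
i=2 t=7 v=2: → [5,11); WM=7
i=3 t=7 v=3: → [5,11); WM=7
i=4 t=7 v=7: → [5,11); WM=7
i=5 t=10 v=8: → [10,16),[5,11); WM=10
i=6 t=14 v=1: → [10,16); WM=14; [5,11) fires=9
i=7 t=14 v=3: → [10,16); WM=14
i=8 t=15 v=6: → [15,21),[10,16); WM=15
i=9 t=18 v=6: → [15,21); WM=18; [10,16) fires=8
i=10 t=12 v=4: DROP (t<18-3); WM=18
i=11 t=11 v=1: DROP (t<18-3); WM=18
i=12 t=16 v=4: → [15,21); WM=18
i=13 t=19 v=3: → [15,21); WM=19
i=14 t=19 v=8: → [15,21); WM=19
i=15 t=20 v=8: → [20,26),[15,21); WM=20
i=16 t=24 v=3: → [20,26); WM=24; [15,21) fires=8
i=17 t=24 v=6: → [20,26); WM=24
i=18 t=24 v=7: → [20,26); WM=24
i=19 t=26 v=6: → [25,31); WM=26; [20,26) fires=8
i=20 t=26 v=7: → [25,31); WM=26
i=21 t=27 v=9: → [25,31); WM=27
i=22 t=27 v=5: → [25,31); WM=27
i=23 t=28 v=1: → [25,31); WM=28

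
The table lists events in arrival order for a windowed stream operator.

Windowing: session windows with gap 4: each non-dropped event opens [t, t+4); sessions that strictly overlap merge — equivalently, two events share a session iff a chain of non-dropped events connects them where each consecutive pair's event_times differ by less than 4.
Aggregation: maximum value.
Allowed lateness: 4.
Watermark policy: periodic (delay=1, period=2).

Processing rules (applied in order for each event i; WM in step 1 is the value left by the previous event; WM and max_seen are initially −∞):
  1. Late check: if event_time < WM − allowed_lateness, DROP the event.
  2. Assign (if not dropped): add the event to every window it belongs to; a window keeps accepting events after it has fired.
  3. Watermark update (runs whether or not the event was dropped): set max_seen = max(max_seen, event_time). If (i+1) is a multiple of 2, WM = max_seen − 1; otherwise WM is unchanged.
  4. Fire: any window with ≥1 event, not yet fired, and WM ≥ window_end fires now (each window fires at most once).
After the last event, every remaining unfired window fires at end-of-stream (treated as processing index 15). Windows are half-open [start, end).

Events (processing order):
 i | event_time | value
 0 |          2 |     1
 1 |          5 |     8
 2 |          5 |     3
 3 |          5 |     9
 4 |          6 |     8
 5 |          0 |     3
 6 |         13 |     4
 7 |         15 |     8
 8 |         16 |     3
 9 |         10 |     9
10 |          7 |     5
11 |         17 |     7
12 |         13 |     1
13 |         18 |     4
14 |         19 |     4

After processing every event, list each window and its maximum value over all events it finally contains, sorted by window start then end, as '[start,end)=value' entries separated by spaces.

[0,10)=9 [10,23)=9

i=0 t=2 v=1: → [2,6); WM=−∞
i=1 t=5 v=8: → [2,9); WM=4
i=2 t=5 v=3: → [2,9); WM=4
i=3 t=5 v=9: → [2,9); WM=4
i=4 t=6 v=8: → [2,10); WM=4
i=5 t=0 v=3: → [0,10); WM=5
i=6 t=13 v=4: → [13,17); WM=5
i=7 t=15 v=8: → [13,19); WM=14
i=8 t=16 v=3: → [13,20); WM=14
i=9 t=10 v=9: → [10,20); WM=15
i=10 t=7 v=5: DROP (t<15-4); WM=15
i=11 t=17 v=7: → [10,21); WM=16
i=12 t=13 v=1: → [10,21); WM=16
i=13 t=18 v=4: → [10,22); WM=17
i=14 t=19 v=4: → [10,23); WM=17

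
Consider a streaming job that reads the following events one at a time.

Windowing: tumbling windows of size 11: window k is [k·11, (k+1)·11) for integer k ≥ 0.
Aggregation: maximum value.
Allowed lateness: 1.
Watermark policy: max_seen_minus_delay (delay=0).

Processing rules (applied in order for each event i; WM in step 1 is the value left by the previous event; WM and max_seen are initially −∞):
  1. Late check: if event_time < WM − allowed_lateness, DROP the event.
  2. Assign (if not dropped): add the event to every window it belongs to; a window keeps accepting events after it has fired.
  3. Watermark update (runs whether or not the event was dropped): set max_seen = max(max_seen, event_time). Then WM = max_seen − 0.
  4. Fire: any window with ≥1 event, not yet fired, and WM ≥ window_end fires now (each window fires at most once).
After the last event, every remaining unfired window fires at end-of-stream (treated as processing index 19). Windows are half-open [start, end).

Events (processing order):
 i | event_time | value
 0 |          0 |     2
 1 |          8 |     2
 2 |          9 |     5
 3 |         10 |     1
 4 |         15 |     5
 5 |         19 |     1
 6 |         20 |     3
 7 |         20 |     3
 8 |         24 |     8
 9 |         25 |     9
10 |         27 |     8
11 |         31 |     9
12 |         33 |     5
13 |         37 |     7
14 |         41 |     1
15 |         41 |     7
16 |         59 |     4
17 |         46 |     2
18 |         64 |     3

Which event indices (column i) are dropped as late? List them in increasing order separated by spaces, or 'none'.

17

i=0 t=0 v=2: → [0,11); WM=0
i=1 t=8 v=2: → [0,11); WM=8
i=2 t=9 v=5: → [0,11); WM=9
i=3 t=10 v=1: → [0,11); WM=10
i=4 t=15 v=5: → [11,22); WM=15; [0,11) fires=5
i=5 t=19 v=1: → [11,22); WM=19
i=6 t=20 v=3: → [11,22); WM=20
i=7 t=20 v=3: → [11,22); WM=20
i=8 t=24 v=8: → [22,33); WM=24; [11,22) fires=5
i=9 t=25 v=9: → [22,33); WM=25
i=10 t=27 v=8: → [22,33); WM=27
i=11 t=31 v=9: → [22,33); WM=31
i=12 t=33 v=5: → [33,44); WM=33; [22,33) fires=9
i=13 t=37 v=7: → [33,44); WM=37
i=14 t=41 v=1: → [33,44); WM=41
i=15 t=41 v=7: → [33,44); WM=41
i=16 t=59 v=4: → [55,66); WM=59; [33,44) fires=7
i=17 t=46 v=2: DROP (t<59-1); WM=59
i=18 t=64 v=3: → [55,66); WM=64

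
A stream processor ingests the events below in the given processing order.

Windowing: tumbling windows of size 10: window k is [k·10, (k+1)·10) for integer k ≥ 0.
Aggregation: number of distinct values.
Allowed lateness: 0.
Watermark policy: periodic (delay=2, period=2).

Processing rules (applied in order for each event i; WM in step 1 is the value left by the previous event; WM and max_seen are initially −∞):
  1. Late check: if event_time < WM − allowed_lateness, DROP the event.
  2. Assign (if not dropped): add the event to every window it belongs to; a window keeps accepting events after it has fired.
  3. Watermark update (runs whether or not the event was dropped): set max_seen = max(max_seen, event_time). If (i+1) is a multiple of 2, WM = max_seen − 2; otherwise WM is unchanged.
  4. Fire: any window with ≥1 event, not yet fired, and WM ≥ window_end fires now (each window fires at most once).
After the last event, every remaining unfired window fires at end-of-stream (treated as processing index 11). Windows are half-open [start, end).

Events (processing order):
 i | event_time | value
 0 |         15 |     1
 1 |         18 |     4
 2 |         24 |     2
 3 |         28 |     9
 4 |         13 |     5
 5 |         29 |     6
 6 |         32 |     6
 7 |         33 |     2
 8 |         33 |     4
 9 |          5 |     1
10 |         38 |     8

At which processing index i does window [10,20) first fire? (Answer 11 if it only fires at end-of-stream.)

i=0 t=15 v=1: → [10,20); WM=−∞
i=1 t=18 v=4: → [10,20); WM=16
i=2 t=24 v=2: → [20,30); WM=16
i=3 t=28 v=9: → [20,30); WM=26; [10,20) fires=2
i=4 t=13 v=5: DROP (t<26-0); WM=26
i=5 t=29 v=6: → [20,30); WM=27
i=6 t=32 v=6: → [30,40); WM=27
i=7 t=33 v=2: → [30,40); WM=31; [20,30) fires=3
i=8 t=33 v=4: → [30,40); WM=31
i=9 t=5 v=1: DROP (t<31-0); WM=31
i=10 t=38 v=8: → [30,40); WM=31

3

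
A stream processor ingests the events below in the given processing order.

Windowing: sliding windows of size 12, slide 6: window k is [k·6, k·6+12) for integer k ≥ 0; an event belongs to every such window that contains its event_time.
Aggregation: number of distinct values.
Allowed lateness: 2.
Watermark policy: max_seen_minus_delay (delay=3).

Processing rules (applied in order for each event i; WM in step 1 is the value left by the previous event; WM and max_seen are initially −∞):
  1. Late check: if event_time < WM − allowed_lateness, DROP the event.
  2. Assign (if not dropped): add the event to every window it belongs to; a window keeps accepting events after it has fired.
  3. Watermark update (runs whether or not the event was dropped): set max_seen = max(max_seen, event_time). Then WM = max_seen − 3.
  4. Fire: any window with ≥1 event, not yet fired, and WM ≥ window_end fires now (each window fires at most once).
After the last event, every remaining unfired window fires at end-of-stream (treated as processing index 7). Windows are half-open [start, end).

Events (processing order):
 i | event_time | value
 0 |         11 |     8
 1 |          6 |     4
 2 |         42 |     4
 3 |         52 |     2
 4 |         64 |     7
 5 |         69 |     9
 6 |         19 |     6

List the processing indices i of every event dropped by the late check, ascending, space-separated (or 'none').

6

i=0 t=11 v=8: → [6,18),[0,12); WM=8
i=1 t=6 v=4: → [6,18),[0,12); WM=8
i=2 t=42 v=4: → [42,54),[36,48); WM=39; [0,12) fires=2 [6,18) fires=2
i=3 t=52 v=2: → [48,60),[42,54); WM=49; [36,48) fires=1
i=4 t=64 v=7: → [60,72),[54,66); WM=61; [42,54) fires=2 [48,60) fires=1
i=5 t=69 v=9: → [66,78),[60,72); WM=66; [54,66) fires=1
i=6 t=19 v=6: DROP (t<66-2); WM=66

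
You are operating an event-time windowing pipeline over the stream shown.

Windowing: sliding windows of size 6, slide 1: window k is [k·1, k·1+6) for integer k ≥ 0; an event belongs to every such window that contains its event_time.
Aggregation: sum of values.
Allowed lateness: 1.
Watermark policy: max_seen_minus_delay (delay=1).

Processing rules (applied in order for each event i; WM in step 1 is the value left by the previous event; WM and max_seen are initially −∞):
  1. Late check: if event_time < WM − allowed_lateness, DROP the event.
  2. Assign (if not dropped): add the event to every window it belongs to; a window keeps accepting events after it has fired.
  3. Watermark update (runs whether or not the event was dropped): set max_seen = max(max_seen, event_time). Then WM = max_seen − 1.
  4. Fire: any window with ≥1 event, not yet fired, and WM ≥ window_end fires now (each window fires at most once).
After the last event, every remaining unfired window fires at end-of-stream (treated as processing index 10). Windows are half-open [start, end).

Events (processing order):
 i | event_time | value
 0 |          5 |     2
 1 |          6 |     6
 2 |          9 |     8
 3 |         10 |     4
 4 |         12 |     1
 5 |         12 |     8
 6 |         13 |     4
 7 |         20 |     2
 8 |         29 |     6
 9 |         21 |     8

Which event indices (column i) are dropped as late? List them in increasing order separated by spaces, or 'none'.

9

i=0 t=5 v=2: → [5,11),[4,10),[3,9),[2,8),[1,7),[0,6); WM=4
i=1 t=6 v=6: → [6,12),[5,11),[4,10),[3,9),[2,8),[1,7); WM=5
i=2 t=9 v=8: → [9,15),[8,14),[7,13),[6,12),[5,11),[4,10); WM=8; [0,6) fires=2 [1,7) fires=8 [2,8) fires=8
i=3 t=10 v=4: → [10,16),[9,15),[8,14),[7,13),[6,12),[5,11); WM=9; [3,9) fires=8
i=4 t=12 v=1: → [12,18),[11,17),[10,16),[9,15),[8,14),[7,13); WM=11; [4,10) fires=16 [5,11) fires=20
i=5 t=12 v=8: → [12,18),[11,17),[10,16),[9,15),[8,14),[7,13); WM=11
i=6 t=13 v=4: → [13,19),[12,18),[11,17),[10,16),[9,15),[8,14); WM=12; [6,12) fires=18
i=7 t=20 v=2: → [20,26),[19,25),[18,24),[17,23),[16,22),[15,21); WM=19; [7,13) fires=21 [8,14) fires=25 [9,15) fires=25 [10,16) fires=17 [11,17) fires=13 [12,18) fires=13 [13,19) fires=4
i=8 t=29 v=6: → [29,35),[28,34),[27,33),[26,32),[25,31),[24,30); WM=28; [15,21) fires=2 [16,22) fires=2 [17,23) fires=2 [18,24) fires=2 [19,25) fires=2 [20,26) fires=2
i=9 t=21 v=8: DROP (t<28-1); WM=28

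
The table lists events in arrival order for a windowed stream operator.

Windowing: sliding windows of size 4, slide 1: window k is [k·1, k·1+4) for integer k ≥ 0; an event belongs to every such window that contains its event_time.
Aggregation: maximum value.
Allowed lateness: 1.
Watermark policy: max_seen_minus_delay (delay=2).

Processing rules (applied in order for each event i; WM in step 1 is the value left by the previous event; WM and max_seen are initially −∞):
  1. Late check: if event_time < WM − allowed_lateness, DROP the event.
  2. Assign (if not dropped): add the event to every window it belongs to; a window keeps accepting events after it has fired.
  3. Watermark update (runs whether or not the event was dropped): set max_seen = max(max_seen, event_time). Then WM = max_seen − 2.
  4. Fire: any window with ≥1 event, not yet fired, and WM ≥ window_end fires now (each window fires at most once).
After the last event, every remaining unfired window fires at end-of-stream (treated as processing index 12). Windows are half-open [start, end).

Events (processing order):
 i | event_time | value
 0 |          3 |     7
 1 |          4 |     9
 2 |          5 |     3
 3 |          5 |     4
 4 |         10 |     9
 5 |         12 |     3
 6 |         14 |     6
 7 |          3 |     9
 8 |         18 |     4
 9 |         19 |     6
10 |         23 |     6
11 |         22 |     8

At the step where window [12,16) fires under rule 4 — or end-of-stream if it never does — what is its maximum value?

i=0 t=3 v=7: → [3,7),[2,6),[1,5),[0,4); WM=1
i=1 t=4 v=9: → [4,8),[3,7),[2,6),[1,5); WM=2
i=2 t=5 v=3: → [5,9),[4,8),[3,7),[2,6); WM=3
i=3 t=5 v=4: → [5,9),[4,8),[3,7),[2,6); WM=3
i=4 t=10 v=9: → [10,14),[9,13),[8,12),[7,11); WM=8; [0,4) fires=7 [1,5) fires=9 [2,6) fires=9 [3,7) fires=9 [4,8) fires=9
i=5 t=12 v=3: → [12,16),[11,15),[10,14),[9,13); WM=10; [5,9) fires=4
i=6 t=14 v=6: → [14,18),[13,17),[12,16),[11,15); WM=12; [7,11) fires=9 [8,12) fires=9
i=7 t=3 v=9: DROP (t<12-1); WM=12
i=8 t=18 v=4: → [18,22),[17,21),[16,20),[15,19); WM=16; [9,13) fires=9 [10,14) fires=9 [11,15) fires=6 [12,16) fires=6
i=9 t=19 v=6: → [19,23),[18,22),[17,21),[16,20); WM=17; [13,17) fires=6
i=10 t=23 v=6: → [23,27),[22,26),[21,25),[20,24); WM=21; [14,18) fires=6 [15,19) fires=4 [16,20) fires=6 [17,21) fires=6
i=11 t=22 v=8: → [22,26),[21,25),[20,24),[19,23); WM=21

6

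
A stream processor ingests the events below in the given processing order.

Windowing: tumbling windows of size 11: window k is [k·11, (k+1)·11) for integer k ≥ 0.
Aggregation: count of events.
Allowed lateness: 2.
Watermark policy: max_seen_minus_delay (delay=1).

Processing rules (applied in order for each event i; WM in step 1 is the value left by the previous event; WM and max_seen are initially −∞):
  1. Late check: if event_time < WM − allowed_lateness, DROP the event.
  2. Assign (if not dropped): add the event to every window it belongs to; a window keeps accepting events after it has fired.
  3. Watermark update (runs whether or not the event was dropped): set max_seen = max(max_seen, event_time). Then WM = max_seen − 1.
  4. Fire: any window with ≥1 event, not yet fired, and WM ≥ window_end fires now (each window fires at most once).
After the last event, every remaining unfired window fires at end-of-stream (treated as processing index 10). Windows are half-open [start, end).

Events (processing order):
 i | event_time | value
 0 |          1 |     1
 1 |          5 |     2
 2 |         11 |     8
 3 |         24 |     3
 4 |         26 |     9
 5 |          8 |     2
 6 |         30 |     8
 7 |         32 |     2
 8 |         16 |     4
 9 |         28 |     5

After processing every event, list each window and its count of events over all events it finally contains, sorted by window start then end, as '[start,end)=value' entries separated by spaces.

i=0 t=1 v=1: → [0,11); WM=0
i=1 t=5 v=2: → [0,11); WM=4
i=2 t=11 v=8: → [11,22); WM=10
i=3 t=24 v=3: → [22,33); WM=23; [0,11) fires=2 [11,22) fires=1
i=4 t=26 v=9: → [22,33); WM=25
i=5 t=8 v=2: DROP (t<25-2); WM=25
i=6 t=30 v=8: → [22,33); WM=29
i=7 t=32 v=2: → [22,33); WM=31
i=8 t=16 v=4: DROP (t<31-2); WM=31
i=9 t=28 v=5: DROP (t<31-2); WM=31

[0,11)=2 [11,22)=1 [22,33)=4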